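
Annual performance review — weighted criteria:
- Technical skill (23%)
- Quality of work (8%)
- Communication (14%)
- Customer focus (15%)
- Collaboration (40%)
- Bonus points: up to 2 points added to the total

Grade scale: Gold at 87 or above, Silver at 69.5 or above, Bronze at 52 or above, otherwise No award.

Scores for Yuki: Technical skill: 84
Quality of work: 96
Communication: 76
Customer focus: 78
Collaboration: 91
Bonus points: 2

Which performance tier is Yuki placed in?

Gold

Weighted total:
  Technical skill 84 × 0.23 = 19.32
  Quality of work 96 × 0.08 = 7.68
  Communication 76 × 0.14 = 10.64
  Customer focus 78 × 0.15 = 11.7
  Collaboration 91 × 0.4 = 36.4
Sum = 85.74
Bonus points: 85.74 + 2 = 87.74
87.74 ≥ 87 → Gold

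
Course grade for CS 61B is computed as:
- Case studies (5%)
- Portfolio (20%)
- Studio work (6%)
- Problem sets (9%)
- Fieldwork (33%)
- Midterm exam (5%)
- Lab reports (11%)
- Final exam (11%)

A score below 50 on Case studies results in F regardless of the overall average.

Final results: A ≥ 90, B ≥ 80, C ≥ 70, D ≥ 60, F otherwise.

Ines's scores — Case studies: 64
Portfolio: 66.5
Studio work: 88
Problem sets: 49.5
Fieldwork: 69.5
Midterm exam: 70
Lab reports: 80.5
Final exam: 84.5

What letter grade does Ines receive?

Case studies score 64 ≥ 50: minimum met.
Weighted total:
  Case studies 64 × 0.05 = 3.2
  Portfolio 66.5 × 0.2 = 13.3
  Studio work 88 × 0.06 = 5.28
  Problem sets 49.5 × 0.09 = 4.455
  Fieldwork 69.5 × 0.33 = 22.935
  Midterm exam 70 × 0.05 = 3.5
  Lab reports 80.5 × 0.11 = 8.855
  Final exam 84.5 × 0.11 = 9.295
Sum = 70.82
70.82 is ≥ 70 and < 80 → C

C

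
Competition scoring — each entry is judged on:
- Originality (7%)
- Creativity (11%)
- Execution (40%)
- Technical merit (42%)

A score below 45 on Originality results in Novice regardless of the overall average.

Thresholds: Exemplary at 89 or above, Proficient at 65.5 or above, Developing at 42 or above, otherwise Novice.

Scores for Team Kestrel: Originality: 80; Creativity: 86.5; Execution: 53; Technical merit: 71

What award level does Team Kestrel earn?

Originality score 80 ≥ 45: minimum met.
Weighted total:
  Originality 80 × 0.07 = 5.6
  Creativity 86.5 × 0.11 = 9.515
  Execution 53 × 0.4 = 21.2
  Technical merit 71 × 0.42 = 29.82
Sum = 66.135
66.135 is ≥ 65.5 and < 89 → Proficient

Proficient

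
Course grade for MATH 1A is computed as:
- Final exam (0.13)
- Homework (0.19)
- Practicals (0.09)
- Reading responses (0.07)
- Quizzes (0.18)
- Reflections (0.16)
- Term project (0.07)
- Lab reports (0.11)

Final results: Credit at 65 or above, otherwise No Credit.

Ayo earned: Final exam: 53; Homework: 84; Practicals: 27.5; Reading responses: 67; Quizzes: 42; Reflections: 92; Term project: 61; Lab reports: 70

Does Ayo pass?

No Credit

Weighted total:
  Final exam 53 × 0.13 = 6.89
  Homework 84 × 0.19 = 15.96
  Practicals 27.5 × 0.09 = 2.475
  Reading responses 67 × 0.07 = 4.69
  Quizzes 42 × 0.18 = 7.56
  Reflections 92 × 0.16 = 14.72
  Term project 61 × 0.07 = 4.27
  Lab reports 70 × 0.11 = 7.7
Sum = 64.265
64.265 < 65 → No Credit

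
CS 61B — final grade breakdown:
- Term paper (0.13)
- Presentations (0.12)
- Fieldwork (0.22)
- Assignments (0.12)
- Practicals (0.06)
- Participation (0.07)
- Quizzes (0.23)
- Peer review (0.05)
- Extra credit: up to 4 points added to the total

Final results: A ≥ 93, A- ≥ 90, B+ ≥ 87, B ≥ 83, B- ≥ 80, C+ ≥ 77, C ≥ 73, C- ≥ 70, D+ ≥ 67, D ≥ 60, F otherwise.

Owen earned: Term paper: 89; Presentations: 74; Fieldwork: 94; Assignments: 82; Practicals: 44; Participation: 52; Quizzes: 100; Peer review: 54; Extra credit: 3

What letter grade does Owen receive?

B

Weighted total:
  Term paper 89 × 0.13 = 11.57
  Presentations 74 × 0.12 = 8.88
  Fieldwork 94 × 0.22 = 20.68
  Assignments 82 × 0.12 = 9.84
  Practicals 44 × 0.06 = 2.64
  Participation 52 × 0.07 = 3.64
  Quizzes 100 × 0.23 = 23
  Peer review 54 × 0.05 = 2.7
Sum = 82.95
Extra credit: 82.95 + 3 = 85.95
85.95 is ≥ 83 and < 87 → B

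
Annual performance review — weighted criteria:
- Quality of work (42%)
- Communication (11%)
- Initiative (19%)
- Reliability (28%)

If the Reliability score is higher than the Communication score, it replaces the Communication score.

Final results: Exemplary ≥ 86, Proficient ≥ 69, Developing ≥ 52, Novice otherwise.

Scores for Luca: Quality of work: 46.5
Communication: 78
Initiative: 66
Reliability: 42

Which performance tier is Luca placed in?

Developing

Reliability (42) ≤ Communication (78), so Communication stays at 78.
Weighted total:
  Quality of work 46.5 × 0.42 = 19.53
  Communication 78 × 0.11 = 8.58
  Initiative 66 × 0.19 = 12.54
  Reliability 42 × 0.28 = 11.76
Sum = 52.41
52.41 is ≥ 52 and < 69 → Developing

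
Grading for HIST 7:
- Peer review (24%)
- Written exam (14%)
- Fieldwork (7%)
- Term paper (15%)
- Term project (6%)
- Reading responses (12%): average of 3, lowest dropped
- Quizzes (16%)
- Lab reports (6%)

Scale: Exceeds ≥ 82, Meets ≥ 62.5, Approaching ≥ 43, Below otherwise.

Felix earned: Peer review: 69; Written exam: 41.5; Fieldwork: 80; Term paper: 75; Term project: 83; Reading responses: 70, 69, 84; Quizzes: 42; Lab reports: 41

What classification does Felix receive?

Meets

Reading responses: drop 69 → average of remaining 2 = 154/2 = 77
Weighted total:
  Peer review 69 × 0.24 = 16.56
  Written exam 41.5 × 0.14 = 5.81
  Fieldwork 80 × 0.07 = 5.6
  Term paper 75 × 0.15 = 11.25
  Term project 83 × 0.06 = 4.98
  Reading responses 77 × 0.12 = 9.24
  Quizzes 42 × 0.16 = 6.72
  Lab reports 41 × 0.06 = 2.46
Sum = 62.62
62.62 is ≥ 62.5 and < 82 → Meets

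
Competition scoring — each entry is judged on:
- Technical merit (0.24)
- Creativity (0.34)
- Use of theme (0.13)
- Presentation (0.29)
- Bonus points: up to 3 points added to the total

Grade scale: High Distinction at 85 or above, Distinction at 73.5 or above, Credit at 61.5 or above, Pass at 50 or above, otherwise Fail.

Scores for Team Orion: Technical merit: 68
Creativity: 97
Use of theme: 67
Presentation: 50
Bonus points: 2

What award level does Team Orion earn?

Distinction

Weighted total:
  Technical merit 68 × 0.24 = 16.32
  Creativity 97 × 0.34 = 32.98
  Use of theme 67 × 0.13 = 8.71
  Presentation 50 × 0.29 = 14.5
Sum = 72.51
Bonus points: 72.51 + 2 = 74.51
74.51 is ≥ 73.5 and < 85 → Distinction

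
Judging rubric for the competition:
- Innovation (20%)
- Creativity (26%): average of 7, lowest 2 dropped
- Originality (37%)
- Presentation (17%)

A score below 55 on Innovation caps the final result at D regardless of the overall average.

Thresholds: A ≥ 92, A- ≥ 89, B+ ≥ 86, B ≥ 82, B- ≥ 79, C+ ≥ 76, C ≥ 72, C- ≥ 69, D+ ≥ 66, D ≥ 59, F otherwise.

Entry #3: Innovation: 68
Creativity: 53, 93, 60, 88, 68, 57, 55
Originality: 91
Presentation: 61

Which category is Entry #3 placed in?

C+

Creativity: drop 53, 55 → average of remaining 5 = 366/5 = 73.2
Innovation score 68 ≥ 55: minimum met.
Weighted total:
  Innovation 68 × 0.2 = 13.6
  Creativity 73.2 × 0.26 = 19.032
  Originality 91 × 0.37 = 33.67
  Presentation 61 × 0.17 = 10.37
Sum = 76.672
76.672 is ≥ 76 and < 79 → C+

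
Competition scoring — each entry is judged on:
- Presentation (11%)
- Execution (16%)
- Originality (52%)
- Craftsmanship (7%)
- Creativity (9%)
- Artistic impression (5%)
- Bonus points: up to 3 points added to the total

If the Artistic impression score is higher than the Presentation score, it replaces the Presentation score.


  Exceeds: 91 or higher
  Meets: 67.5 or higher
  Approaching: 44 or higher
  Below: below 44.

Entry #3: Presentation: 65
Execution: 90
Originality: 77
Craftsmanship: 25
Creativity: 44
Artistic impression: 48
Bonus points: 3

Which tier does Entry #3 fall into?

Artistic impression (48) ≤ Presentation (65), so Presentation stays at 65.
Weighted total:
  Presentation 65 × 0.11 = 7.15
  Execution 90 × 0.16 = 14.4
  Originality 77 × 0.52 = 40.04
  Craftsmanship 25 × 0.07 = 1.75
  Creativity 44 × 0.09 = 3.96
  Artistic impression 48 × 0.05 = 2.4
Sum = 69.7
Bonus points: 69.7 + 3 = 72.7
72.7 is ≥ 67.5 and < 91 → Meets

Meets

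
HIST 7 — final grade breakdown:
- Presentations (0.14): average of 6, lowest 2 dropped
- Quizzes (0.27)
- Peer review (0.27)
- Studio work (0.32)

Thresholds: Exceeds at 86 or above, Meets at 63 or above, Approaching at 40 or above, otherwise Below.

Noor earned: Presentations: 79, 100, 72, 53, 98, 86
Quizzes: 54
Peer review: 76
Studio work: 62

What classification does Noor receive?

Presentations: drop 53, 72 → average of remaining 4 = 363/4 = 90.75
Weighted total:
  Presentations 90.75 × 0.14 = 12.705
  Quizzes 54 × 0.27 = 14.58
  Peer review 76 × 0.27 = 20.52
  Studio work 62 × 0.32 = 19.84
Sum = 67.645
67.645 is ≥ 63 and < 86 → Meets

Meets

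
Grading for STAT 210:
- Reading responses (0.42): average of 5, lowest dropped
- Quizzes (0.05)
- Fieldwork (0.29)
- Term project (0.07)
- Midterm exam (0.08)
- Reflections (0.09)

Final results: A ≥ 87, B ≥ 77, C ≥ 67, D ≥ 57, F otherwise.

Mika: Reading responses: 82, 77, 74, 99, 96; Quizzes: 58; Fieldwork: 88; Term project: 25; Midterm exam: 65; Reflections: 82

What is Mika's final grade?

Reading responses: drop 74 → average of remaining 4 = 354/4 = 88.5
Weighted total:
  Reading responses 88.5 × 0.42 = 37.17
  Quizzes 58 × 0.05 = 2.9
  Fieldwork 88 × 0.29 = 25.52
  Term project 25 × 0.07 = 1.75
  Midterm exam 65 × 0.08 = 5.2
  Reflections 82 × 0.09 = 7.38
Sum = 79.92
79.92 is ≥ 77 and < 87 → B

B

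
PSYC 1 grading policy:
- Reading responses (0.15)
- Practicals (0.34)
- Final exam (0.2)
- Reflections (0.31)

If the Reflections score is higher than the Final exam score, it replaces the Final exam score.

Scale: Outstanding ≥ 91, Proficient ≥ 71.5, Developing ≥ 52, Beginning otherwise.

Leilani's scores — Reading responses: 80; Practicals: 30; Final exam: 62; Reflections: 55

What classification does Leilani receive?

Beginning

Reflections (55) ≤ Final exam (62), so Final exam stays at 62.
Weighted total:
  Reading responses 80 × 0.15 = 12
  Practicals 30 × 0.34 = 10.2
  Final exam 62 × 0.2 = 12.4
  Reflections 55 × 0.31 = 17.05
Sum = 51.65
51.65 < 52 → Beginning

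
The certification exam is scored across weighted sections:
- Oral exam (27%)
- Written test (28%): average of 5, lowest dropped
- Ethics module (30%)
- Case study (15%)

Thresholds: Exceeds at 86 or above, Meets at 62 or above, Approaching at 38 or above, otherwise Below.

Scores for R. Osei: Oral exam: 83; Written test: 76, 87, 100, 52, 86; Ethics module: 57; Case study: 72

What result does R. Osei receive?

Written test: drop 52 → average of remaining 4 = 349/4 = 87.25
Weighted total:
  Oral exam 83 × 0.27 = 22.41
  Written test 87.25 × 0.28 = 24.43
  Ethics module 57 × 0.3 = 17.1
  Case study 72 × 0.15 = 10.8
Sum = 74.74
74.74 is ≥ 62 and < 86 → Meets

Meets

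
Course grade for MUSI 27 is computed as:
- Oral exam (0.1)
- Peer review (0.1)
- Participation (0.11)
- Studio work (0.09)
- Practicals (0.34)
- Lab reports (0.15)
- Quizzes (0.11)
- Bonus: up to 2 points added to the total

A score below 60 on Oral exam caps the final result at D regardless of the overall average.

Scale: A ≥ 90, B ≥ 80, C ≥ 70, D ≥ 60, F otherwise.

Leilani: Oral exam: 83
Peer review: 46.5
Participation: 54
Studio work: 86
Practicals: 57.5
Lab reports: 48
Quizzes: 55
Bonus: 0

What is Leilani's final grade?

Oral exam score 83 ≥ 60: minimum met.
Weighted total:
  Oral exam 83 × 0.1 = 8.3
  Peer review 46.5 × 0.1 = 4.65
  Participation 54 × 0.11 = 5.94
  Studio work 86 × 0.09 = 7.74
  Practicals 57.5 × 0.34 = 19.55
  Lab reports 48 × 0.15 = 7.2
  Quizzes 55 × 0.11 = 6.05
Sum = 59.43
Bonus: 59.43 + 0 = 59.43
59.43 < 60 → F

F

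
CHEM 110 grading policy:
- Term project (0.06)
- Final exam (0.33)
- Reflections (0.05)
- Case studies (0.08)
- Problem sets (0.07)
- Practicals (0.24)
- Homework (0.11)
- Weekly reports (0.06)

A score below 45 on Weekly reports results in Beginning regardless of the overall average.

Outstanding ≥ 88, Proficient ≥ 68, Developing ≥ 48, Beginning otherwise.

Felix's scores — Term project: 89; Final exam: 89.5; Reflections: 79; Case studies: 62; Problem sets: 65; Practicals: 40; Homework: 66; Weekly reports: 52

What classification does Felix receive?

Weekly reports score 52 ≥ 45: minimum met.
Weighted total:
  Term project 89 × 0.06 = 5.34
  Final exam 89.5 × 0.33 = 29.535
  Reflections 79 × 0.05 = 3.95
  Case studies 62 × 0.08 = 4.96
  Problem sets 65 × 0.07 = 4.55
  Practicals 40 × 0.24 = 9.6
  Homework 66 × 0.11 = 7.26
  Weekly reports 52 × 0.06 = 3.12
Sum = 68.315
68.315 is ≥ 68 and < 88 → Proficient

Proficient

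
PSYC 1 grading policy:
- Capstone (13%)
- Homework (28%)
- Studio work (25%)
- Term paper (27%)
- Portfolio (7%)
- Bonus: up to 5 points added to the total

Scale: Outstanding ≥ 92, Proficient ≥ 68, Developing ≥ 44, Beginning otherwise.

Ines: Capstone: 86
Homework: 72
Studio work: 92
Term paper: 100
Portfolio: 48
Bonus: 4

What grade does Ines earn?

Proficient

Weighted total:
  Capstone 86 × 0.13 = 11.18
  Homework 72 × 0.28 = 20.16
  Studio work 92 × 0.25 = 23
  Term paper 100 × 0.27 = 27
  Portfolio 48 × 0.07 = 3.36
Sum = 84.7
Bonus: 84.7 + 4 = 88.7
88.7 is ≥ 68 and < 92 → Proficient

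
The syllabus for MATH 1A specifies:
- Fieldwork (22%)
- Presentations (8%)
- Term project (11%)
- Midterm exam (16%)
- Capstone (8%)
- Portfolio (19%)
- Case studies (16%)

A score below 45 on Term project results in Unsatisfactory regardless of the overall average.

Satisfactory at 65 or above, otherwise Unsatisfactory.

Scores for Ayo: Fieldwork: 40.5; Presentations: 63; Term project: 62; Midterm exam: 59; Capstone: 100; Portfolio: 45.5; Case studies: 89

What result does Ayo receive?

Unsatisfactory

Term project score 62 ≥ 45: minimum met.
Weighted total:
  Fieldwork 40.5 × 0.22 = 8.91
  Presentations 63 × 0.08 = 5.04
  Term project 62 × 0.11 = 6.82
  Midterm exam 59 × 0.16 = 9.44
  Capstone 100 × 0.08 = 8
  Portfolio 45.5 × 0.19 = 8.645
  Case studies 89 × 0.16 = 14.24
Sum = 61.095
61.095 < 65 → Unsatisfactory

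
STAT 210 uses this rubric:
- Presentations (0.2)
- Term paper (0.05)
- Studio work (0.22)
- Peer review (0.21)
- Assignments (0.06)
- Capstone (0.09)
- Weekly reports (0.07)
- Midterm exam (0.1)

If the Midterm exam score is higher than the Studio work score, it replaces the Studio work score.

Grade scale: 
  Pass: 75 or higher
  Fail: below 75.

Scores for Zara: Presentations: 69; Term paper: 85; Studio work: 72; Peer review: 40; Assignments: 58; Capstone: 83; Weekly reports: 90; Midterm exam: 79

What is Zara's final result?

Fail

Midterm exam (79) > Studio work (72), so Studio work counts as 79.
Weighted total:
  Presentations 69 × 0.2 = 13.8
  Term paper 85 × 0.05 = 4.25
  Studio work 79 × 0.22 = 17.38
  Peer review 40 × 0.21 = 8.4
  Assignments 58 × 0.06 = 3.48
  Capstone 83 × 0.09 = 7.47
  Weekly reports 90 × 0.07 = 6.3
  Midterm exam 79 × 0.1 = 7.9
Sum = 68.98
68.98 < 75 → Fail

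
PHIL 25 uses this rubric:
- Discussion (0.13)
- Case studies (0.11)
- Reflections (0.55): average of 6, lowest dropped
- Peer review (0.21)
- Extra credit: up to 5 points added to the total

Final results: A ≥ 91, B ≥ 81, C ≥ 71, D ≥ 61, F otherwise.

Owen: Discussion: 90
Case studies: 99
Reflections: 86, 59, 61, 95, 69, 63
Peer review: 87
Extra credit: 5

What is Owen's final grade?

Reflections: drop 59 → average of remaining 5 = 374/5 = 74.8
Weighted total:
  Discussion 90 × 0.13 = 11.7
  Case studies 99 × 0.11 = 10.89
  Reflections 74.8 × 0.55 = 41.14
  Peer review 87 × 0.21 = 18.27
Sum = 82
Extra credit: 82 + 5 = 87
87 is ≥ 81 and < 91 → B

B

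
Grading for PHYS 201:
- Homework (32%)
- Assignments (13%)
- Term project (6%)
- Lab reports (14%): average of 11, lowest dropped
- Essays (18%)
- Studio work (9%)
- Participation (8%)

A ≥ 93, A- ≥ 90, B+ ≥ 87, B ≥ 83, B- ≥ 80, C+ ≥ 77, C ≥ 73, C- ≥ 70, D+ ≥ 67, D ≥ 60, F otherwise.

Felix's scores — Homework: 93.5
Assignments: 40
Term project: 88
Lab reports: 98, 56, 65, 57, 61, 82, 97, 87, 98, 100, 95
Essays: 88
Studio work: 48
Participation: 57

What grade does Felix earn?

C

Lab reports: drop 56 → average of remaining 10 = 840/10 = 84
Weighted total:
  Homework 93.5 × 0.32 = 29.92
  Assignments 40 × 0.13 = 5.2
  Term project 88 × 0.06 = 5.28
  Lab reports 84 × 0.14 = 11.76
  Essays 88 × 0.18 = 15.84
  Studio work 48 × 0.09 = 4.32
  Participation 57 × 0.08 = 4.56
Sum = 76.88
76.88 is ≥ 73 and < 77 → C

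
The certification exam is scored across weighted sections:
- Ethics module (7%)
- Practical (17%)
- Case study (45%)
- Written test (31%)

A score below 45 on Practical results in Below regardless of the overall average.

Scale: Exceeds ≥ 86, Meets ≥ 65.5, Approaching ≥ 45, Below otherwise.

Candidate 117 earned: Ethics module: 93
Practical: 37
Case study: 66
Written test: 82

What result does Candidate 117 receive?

Below

Practical score 37 < 45: minimum not met.
Weighted total:
  Ethics module 93 × 0.07 = 6.51
  Practical 37 × 0.17 = 6.29
  Case study 66 × 0.45 = 29.7
  Written test 82 × 0.31 = 25.42
Sum = 67.92
Because the Practical minimum was not met, the result is Below.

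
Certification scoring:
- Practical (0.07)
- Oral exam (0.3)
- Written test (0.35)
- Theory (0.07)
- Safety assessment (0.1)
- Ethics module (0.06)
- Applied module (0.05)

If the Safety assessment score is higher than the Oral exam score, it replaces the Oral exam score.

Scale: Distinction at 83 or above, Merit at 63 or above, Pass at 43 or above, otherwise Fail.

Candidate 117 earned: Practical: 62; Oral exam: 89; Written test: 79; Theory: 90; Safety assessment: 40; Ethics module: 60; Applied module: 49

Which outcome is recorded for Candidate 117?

Safety assessment (40) ≤ Oral exam (89), so Oral exam stays at 89.
Weighted total:
  Practical 62 × 0.07 = 4.34
  Oral exam 89 × 0.3 = 26.7
  Written test 79 × 0.35 = 27.65
  Theory 90 × 0.07 = 6.3
  Safety assessment 40 × 0.1 = 4
  Ethics module 60 × 0.06 = 3.6
  Applied module 49 × 0.05 = 2.45
Sum = 75.04
75.04 is ≥ 63 and < 83 → Merit

Merit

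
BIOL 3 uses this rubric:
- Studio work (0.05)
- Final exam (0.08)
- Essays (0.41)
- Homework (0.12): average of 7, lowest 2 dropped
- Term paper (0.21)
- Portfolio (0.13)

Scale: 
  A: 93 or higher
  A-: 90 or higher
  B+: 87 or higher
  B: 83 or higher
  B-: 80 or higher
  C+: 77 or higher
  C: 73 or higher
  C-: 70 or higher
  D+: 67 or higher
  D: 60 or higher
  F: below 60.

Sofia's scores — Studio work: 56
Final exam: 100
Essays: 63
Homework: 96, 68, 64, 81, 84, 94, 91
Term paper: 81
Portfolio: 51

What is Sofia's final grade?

Homework: drop 64, 68 → average of remaining 5 = 446/5 = 89.2
Weighted total:
  Studio work 56 × 0.05 = 2.8
  Final exam 100 × 0.08 = 8
  Essays 63 × 0.41 = 25.83
  Homework 89.2 × 0.12 = 10.704
  Term paper 81 × 0.21 = 17.01
  Portfolio 51 × 0.13 = 6.63
Sum = 70.974
70.974 is ≥ 70 and < 73 → C-

C-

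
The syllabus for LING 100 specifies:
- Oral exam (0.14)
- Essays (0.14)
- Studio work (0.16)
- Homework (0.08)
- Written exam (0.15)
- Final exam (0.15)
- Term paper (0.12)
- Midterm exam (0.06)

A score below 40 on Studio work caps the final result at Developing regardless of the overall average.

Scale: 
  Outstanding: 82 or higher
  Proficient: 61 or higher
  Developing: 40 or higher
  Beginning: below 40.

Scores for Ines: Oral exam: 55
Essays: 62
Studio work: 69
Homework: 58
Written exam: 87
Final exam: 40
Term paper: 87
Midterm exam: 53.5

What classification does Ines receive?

Studio work score 69 ≥ 40: minimum met.
Weighted total:
  Oral exam 55 × 0.14 = 7.7
  Essays 62 × 0.14 = 8.68
  Studio work 69 × 0.16 = 11.04
  Homework 58 × 0.08 = 4.64
  Written exam 87 × 0.15 = 13.05
  Final exam 40 × 0.15 = 6
  Term paper 87 × 0.12 = 10.44
  Midterm exam 53.5 × 0.06 = 3.21
Sum = 64.76
64.76 is ≥ 61 and < 82 → Proficient

Proficient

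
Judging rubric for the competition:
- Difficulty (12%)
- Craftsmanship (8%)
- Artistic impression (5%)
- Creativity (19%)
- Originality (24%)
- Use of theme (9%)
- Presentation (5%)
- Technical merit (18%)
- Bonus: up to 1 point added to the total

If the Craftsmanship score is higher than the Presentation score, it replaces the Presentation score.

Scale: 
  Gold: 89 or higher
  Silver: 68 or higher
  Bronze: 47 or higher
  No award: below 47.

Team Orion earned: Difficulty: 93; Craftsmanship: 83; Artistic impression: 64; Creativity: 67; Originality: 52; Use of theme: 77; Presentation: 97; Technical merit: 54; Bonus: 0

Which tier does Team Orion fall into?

Bronze

Craftsmanship (83) ≤ Presentation (97), so Presentation stays at 97.
Weighted total:
  Difficulty 93 × 0.12 = 11.16
  Craftsmanship 83 × 0.08 = 6.64
  Artistic impression 64 × 0.05 = 3.2
  Creativity 67 × 0.19 = 12.73
  Originality 52 × 0.24 = 12.48
  Use of theme 77 × 0.09 = 6.93
  Presentation 97 × 0.05 = 4.85
  Technical merit 54 × 0.18 = 9.72
Sum = 67.71
Bonus: 67.71 + 0 = 67.71
67.71 is ≥ 47 and < 68 → Bronze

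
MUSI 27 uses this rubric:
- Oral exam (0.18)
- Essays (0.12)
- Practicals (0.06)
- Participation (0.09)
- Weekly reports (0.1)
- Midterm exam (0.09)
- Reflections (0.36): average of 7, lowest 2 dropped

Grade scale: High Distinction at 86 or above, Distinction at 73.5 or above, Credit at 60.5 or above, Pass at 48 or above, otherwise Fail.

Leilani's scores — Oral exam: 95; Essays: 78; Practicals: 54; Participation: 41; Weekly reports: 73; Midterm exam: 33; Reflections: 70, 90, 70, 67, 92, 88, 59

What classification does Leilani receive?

Reflections: drop 59, 67 → average of remaining 5 = 410/5 = 82
Weighted total:
  Oral exam 95 × 0.18 = 17.1
  Essays 78 × 0.12 = 9.36
  Practicals 54 × 0.06 = 3.24
  Participation 41 × 0.09 = 3.69
  Weekly reports 73 × 0.1 = 7.3
  Midterm exam 33 × 0.09 = 2.97
  Reflections 82 × 0.36 = 29.52
Sum = 73.18
73.18 is ≥ 60.5 and < 73.5 → Credit

Credit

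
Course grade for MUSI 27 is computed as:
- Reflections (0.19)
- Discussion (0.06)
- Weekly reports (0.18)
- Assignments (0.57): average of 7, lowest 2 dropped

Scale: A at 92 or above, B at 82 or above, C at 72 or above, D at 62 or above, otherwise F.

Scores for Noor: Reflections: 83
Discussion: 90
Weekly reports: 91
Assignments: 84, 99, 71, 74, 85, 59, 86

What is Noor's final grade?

B

Assignments: drop 59, 71 → average of remaining 5 = 428/5 = 85.6
Weighted total:
  Reflections 83 × 0.19 = 15.77
  Discussion 90 × 0.06 = 5.4
  Weekly reports 91 × 0.18 = 16.38
  Assignments 85.6 × 0.57 = 48.792
Sum = 86.342
86.342 is ≥ 82 and < 92 → B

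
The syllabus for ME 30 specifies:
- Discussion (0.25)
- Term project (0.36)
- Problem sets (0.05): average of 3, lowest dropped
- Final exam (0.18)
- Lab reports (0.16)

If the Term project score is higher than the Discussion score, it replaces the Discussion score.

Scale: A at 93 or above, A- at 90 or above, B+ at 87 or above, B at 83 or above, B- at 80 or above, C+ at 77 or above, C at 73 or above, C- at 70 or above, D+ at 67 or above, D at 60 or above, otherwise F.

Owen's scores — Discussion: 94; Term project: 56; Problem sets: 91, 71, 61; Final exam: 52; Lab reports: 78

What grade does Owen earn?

Problem sets: drop 61 → average of remaining 2 = 162/2 = 81
Term project (56) ≤ Discussion (94), so Discussion stays at 94.
Weighted total:
  Discussion 94 × 0.25 = 23.5
  Term project 56 × 0.36 = 20.16
  Problem sets 81 × 0.05 = 4.05
  Final exam 52 × 0.18 = 9.36
  Lab reports 78 × 0.16 = 12.48
Sum = 69.55
69.55 is ≥ 67 and < 70 → D+

D+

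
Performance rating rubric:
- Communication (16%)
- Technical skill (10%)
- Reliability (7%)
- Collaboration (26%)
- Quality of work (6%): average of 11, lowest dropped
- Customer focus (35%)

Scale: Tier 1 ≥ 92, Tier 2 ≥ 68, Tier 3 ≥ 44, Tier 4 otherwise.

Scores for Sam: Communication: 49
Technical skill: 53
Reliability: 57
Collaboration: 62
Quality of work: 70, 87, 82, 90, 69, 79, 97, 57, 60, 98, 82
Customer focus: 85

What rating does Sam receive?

Tier 3

Quality of work: drop 57 → average of remaining 10 = 814/10 = 81.4
Weighted total:
  Communication 49 × 0.16 = 7.84
  Technical skill 53 × 0.1 = 5.3
  Reliability 57 × 0.07 = 3.99
  Collaboration 62 × 0.26 = 16.12
  Quality of work 81.4 × 0.06 = 4.884
  Customer focus 85 × 0.35 = 29.75
Sum = 67.884
67.884 is ≥ 44 and < 68 → Tier 3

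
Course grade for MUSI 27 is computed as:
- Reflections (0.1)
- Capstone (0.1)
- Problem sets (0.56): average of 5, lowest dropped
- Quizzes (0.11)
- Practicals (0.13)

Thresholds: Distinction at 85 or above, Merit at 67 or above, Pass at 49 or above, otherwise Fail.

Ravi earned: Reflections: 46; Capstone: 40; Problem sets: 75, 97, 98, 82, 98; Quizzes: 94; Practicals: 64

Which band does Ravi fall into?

Problem sets: drop 75 → average of remaining 4 = 375/4 = 93.75
Weighted total:
  Reflections 46 × 0.1 = 4.6
  Capstone 40 × 0.1 = 4
  Problem sets 93.75 × 0.56 = 52.5
  Quizzes 94 × 0.11 = 10.34
  Practicals 64 × 0.13 = 8.32
Sum = 79.76
79.76 is ≥ 67 and < 85 → Merit

Merit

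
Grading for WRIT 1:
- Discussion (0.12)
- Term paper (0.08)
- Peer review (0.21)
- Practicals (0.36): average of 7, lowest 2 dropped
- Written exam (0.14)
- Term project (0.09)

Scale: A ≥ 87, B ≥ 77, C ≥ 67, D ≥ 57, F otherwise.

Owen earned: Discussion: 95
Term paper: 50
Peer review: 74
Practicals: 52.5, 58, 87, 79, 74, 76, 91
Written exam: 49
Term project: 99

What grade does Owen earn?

C

Practicals: drop 52.5, 58 → average of remaining 5 = 407/5 = 81.4
Weighted total:
  Discussion 95 × 0.12 = 11.4
  Term paper 50 × 0.08 = 4
  Peer review 74 × 0.21 = 15.54
  Practicals 81.4 × 0.36 = 29.304
  Written exam 49 × 0.14 = 6.86
  Term project 99 × 0.09 = 8.91
Sum = 76.014
76.014 is ≥ 67 and < 77 → C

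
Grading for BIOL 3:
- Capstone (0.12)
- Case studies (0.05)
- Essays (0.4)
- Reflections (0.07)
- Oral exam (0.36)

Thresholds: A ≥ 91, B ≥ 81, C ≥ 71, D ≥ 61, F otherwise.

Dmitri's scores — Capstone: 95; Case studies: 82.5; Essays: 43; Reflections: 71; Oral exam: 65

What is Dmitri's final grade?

D

Weighted total:
  Capstone 95 × 0.12 = 11.4
  Case studies 82.5 × 0.05 = 4.125
  Essays 43 × 0.4 = 17.2
  Reflections 71 × 0.07 = 4.97
  Oral exam 65 × 0.36 = 23.4
Sum = 61.095
61.095 is ≥ 61 and < 71 → D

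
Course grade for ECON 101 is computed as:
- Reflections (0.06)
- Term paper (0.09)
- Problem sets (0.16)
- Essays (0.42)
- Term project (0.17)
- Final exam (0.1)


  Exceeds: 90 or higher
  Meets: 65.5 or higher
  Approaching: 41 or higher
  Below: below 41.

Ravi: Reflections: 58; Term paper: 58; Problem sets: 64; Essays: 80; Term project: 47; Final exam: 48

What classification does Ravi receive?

Approaching

Weighted total:
  Reflections 58 × 0.06 = 3.48
  Term paper 58 × 0.09 = 5.22
  Problem sets 64 × 0.16 = 10.24
  Essays 80 × 0.42 = 33.6
  Term project 47 × 0.17 = 7.99
  Final exam 48 × 0.1 = 4.8
Sum = 65.33
65.33 is ≥ 41 and < 65.5 → Approaching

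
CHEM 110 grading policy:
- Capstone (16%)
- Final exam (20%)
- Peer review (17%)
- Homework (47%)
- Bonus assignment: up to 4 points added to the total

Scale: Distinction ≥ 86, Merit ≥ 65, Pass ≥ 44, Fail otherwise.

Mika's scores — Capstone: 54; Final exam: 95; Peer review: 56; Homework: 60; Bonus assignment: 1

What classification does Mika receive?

Merit

Weighted total:
  Capstone 54 × 0.16 = 8.64
  Final exam 95 × 0.2 = 19
  Peer review 56 × 0.17 = 9.52
  Homework 60 × 0.47 = 28.2
Sum = 65.36
Bonus assignment: 65.36 + 1 = 66.36
66.36 is ≥ 65 and < 86 → Merit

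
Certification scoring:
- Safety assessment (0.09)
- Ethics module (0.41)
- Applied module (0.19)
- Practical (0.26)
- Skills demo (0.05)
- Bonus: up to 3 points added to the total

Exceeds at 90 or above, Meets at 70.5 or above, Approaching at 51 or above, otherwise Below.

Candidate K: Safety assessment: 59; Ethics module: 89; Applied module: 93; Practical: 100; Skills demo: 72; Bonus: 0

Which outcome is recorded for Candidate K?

Meets

Weighted total:
  Safety assessment 59 × 0.09 = 5.31
  Ethics module 89 × 0.41 = 36.49
  Applied module 93 × 0.19 = 17.67
  Practical 100 × 0.26 = 26
  Skills demo 72 × 0.05 = 3.6
Sum = 89.07
Bonus: 89.07 + 0 = 89.07
89.07 is ≥ 70.5 and < 90 → Meets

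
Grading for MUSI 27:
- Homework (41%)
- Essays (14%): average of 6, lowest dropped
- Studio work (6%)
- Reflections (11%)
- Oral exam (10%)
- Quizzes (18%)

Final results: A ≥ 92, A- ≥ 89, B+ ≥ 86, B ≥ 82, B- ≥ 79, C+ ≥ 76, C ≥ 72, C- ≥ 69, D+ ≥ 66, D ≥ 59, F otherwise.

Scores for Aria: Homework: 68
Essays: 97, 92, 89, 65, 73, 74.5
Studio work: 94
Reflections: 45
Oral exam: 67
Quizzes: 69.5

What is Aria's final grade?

C-

Essays: drop 65 → average of remaining 5 = 425.5/5 = 85.1
Weighted total:
  Homework 68 × 0.41 = 27.88
  Essays 85.1 × 0.14 = 11.914
  Studio work 94 × 0.06 = 5.64
  Reflections 45 × 0.11 = 4.95
  Oral exam 67 × 0.1 = 6.7
  Quizzes 69.5 × 0.18 = 12.51
Sum = 69.594
69.594 is ≥ 69 and < 72 → C-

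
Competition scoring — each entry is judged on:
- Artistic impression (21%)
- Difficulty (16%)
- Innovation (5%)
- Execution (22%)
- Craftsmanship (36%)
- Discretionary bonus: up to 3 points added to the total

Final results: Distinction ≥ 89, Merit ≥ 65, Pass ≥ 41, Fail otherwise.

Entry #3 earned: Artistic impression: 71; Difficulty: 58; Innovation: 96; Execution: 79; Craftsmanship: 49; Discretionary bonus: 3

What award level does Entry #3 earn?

Merit

Weighted total:
  Artistic impression 71 × 0.21 = 14.91
  Difficulty 58 × 0.16 = 9.28
  Innovation 96 × 0.05 = 4.8
  Execution 79 × 0.22 = 17.38
  Craftsmanship 49 × 0.36 = 17.64
Sum = 64.01
Discretionary bonus: 64.01 + 3 = 67.01
67.01 is ≥ 65 and < 89 → Merit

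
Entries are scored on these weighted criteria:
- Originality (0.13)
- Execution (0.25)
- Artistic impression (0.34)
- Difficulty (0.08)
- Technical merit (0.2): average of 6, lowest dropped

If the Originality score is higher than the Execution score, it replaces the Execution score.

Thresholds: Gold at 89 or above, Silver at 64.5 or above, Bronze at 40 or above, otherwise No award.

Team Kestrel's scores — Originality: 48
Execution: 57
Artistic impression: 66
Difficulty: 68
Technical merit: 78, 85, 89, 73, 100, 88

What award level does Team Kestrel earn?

Technical merit: drop 73 → average of remaining 5 = 440/5 = 88
Originality (48) ≤ Execution (57), so Execution stays at 57.
Weighted total:
  Originality 48 × 0.13 = 6.24
  Execution 57 × 0.25 = 14.25
  Artistic impression 66 × 0.34 = 22.44
  Difficulty 68 × 0.08 = 5.44
  Technical merit 88 × 0.2 = 17.6
Sum = 65.97
65.97 is ≥ 64.5 and < 89 → Silver

Silver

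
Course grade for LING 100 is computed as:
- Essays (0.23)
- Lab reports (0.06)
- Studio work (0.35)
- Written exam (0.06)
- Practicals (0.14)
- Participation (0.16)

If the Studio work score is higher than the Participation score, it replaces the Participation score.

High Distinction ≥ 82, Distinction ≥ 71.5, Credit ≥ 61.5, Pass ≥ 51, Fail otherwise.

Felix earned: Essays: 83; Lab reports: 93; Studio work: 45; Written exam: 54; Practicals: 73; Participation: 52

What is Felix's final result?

Credit

Studio work (45) ≤ Participation (52), so Participation stays at 52.
Weighted total:
  Essays 83 × 0.23 = 19.09
  Lab reports 93 × 0.06 = 5.58
  Studio work 45 × 0.35 = 15.75
  Written exam 54 × 0.06 = 3.24
  Practicals 73 × 0.14 = 10.22
  Participation 52 × 0.16 = 8.32
Sum = 62.2
62.2 is ≥ 61.5 and < 71.5 → Credit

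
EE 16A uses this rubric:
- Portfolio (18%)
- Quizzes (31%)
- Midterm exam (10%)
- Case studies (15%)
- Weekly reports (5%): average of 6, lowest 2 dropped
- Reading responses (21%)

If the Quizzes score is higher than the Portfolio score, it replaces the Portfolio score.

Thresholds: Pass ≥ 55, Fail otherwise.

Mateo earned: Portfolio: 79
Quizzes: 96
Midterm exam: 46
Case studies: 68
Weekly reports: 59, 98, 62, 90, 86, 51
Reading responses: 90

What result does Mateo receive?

Weekly reports: drop 51, 59 → average of remaining 4 = 336/4 = 84
Quizzes (96) > Portfolio (79), so Portfolio counts as 96.
Weighted total:
  Portfolio 96 × 0.18 = 17.28
  Quizzes 96 × 0.31 = 29.76
  Midterm exam 46 × 0.1 = 4.6
  Case studies 68 × 0.15 = 10.2
  Weekly reports 84 × 0.05 = 4.2
  Reading responses 90 × 0.21 = 18.9
Sum = 84.94
84.94 ≥ 55 → Pass

Pass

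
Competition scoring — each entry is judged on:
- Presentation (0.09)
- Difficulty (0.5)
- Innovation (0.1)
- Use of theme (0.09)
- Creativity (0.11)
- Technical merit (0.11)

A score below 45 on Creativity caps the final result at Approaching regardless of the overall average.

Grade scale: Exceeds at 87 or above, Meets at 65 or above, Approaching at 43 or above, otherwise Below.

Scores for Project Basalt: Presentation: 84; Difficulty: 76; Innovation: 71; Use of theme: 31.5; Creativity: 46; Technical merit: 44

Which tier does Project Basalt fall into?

Meets

Creativity score 46 ≥ 45: minimum met.
Weighted total:
  Presentation 84 × 0.09 = 7.56
  Difficulty 76 × 0.5 = 38
  Innovation 71 × 0.1 = 7.1
  Use of theme 31.5 × 0.09 = 2.835
  Creativity 46 × 0.11 = 5.06
  Technical merit 44 × 0.11 = 4.84
Sum = 65.395
65.395 is ≥ 65 and < 87 → Meets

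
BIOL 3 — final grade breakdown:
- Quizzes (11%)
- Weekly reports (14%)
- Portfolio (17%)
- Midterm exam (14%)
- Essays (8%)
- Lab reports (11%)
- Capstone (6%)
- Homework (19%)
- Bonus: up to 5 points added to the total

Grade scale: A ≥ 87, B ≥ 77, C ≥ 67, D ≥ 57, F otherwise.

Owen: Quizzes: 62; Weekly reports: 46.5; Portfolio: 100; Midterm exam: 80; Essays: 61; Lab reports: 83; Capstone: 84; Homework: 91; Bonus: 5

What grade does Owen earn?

Weighted total:
  Quizzes 62 × 0.11 = 6.82
  Weekly reports 46.5 × 0.14 = 6.51
  Portfolio 100 × 0.17 = 17
  Midterm exam 80 × 0.14 = 11.2
  Essays 61 × 0.08 = 4.88
  Lab reports 83 × 0.11 = 9.13
  Capstone 84 × 0.06 = 5.04
  Homework 91 × 0.19 = 17.29
Sum = 77.87
Bonus: 77.87 + 5 = 82.87
82.87 is ≥ 77 and < 87 → B

B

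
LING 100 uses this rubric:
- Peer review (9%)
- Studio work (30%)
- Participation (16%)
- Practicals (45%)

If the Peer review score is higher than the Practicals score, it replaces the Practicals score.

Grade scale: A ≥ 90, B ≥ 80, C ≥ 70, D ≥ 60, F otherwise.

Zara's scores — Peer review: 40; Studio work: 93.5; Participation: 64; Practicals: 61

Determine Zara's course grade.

D

Peer review (40) ≤ Practicals (61), so Practicals stays at 61.
Weighted total:
  Peer review 40 × 0.09 = 3.6
  Studio work 93.5 × 0.3 = 28.05
  Participation 64 × 0.16 = 10.24
  Practicals 61 × 0.45 = 27.45
Sum = 69.34
69.34 is ≥ 60 and < 70 → D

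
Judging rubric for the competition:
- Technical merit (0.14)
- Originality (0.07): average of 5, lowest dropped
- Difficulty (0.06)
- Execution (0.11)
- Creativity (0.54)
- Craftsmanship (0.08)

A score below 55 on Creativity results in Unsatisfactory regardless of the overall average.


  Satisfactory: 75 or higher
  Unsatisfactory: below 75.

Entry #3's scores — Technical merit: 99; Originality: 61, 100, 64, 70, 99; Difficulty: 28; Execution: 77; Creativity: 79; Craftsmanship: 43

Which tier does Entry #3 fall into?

Originality: drop 61 → average of remaining 4 = 333/4 = 83.25
Creativity score 79 ≥ 55: minimum met.
Weighted total:
  Technical merit 99 × 0.14 = 13.86
  Originality 83.25 × 0.07 = 5.8275
  Difficulty 28 × 0.06 = 1.68
  Execution 77 × 0.11 = 8.47
  Creativity 79 × 0.54 = 42.66
  Craftsmanship 43 × 0.08 = 3.44
Sum = 75.9375
75.9375 ≥ 75 → Satisfactory

Satisfactory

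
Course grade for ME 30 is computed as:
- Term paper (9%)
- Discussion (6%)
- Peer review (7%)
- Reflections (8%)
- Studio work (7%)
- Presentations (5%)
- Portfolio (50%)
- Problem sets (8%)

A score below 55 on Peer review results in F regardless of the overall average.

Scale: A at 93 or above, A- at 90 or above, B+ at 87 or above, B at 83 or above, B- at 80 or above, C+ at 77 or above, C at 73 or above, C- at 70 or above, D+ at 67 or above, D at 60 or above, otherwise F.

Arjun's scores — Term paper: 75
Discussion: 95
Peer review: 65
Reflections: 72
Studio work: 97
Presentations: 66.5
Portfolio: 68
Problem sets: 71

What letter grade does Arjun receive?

C-

Peer review score 65 ≥ 55: minimum met.
Weighted total:
  Term paper 75 × 0.09 = 6.75
  Discussion 95 × 0.06 = 5.7
  Peer review 65 × 0.07 = 4.55
  Reflections 72 × 0.08 = 5.76
  Studio work 97 × 0.07 = 6.79
  Presentations 66.5 × 0.05 = 3.325
  Portfolio 68 × 0.5 = 34
  Problem sets 71 × 0.08 = 5.68
Sum = 72.555
72.555 is ≥ 70 and < 73 → C-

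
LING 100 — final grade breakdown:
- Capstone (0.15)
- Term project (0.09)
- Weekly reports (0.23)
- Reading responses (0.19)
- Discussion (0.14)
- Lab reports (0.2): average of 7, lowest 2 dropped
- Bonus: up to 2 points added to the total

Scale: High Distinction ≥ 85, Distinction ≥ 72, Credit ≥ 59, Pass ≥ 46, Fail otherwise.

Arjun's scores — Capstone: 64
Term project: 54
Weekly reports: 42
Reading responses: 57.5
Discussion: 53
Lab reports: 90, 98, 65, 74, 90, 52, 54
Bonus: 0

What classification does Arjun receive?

Lab reports: drop 52, 54 → average of remaining 5 = 417/5 = 83.4
Weighted total:
  Capstone 64 × 0.15 = 9.6
  Term project 54 × 0.09 = 4.86
  Weekly reports 42 × 0.23 = 9.66
  Reading responses 57.5 × 0.19 = 10.925
  Discussion 53 × 0.14 = 7.42
  Lab reports 83.4 × 0.2 = 16.68
Sum = 59.145
Bonus: 59.145 + 0 = 59.145
59.145 is ≥ 59 and < 72 → Credit

Credit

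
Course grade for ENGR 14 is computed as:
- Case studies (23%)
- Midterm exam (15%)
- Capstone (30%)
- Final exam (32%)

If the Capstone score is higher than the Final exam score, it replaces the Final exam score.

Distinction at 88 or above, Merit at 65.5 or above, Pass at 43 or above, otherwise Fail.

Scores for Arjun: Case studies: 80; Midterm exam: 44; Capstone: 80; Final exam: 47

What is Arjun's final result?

Merit

Capstone (80) > Final exam (47), so Final exam counts as 80.
Weighted total:
  Case studies 80 × 0.23 = 18.4
  Midterm exam 44 × 0.15 = 6.6
  Capstone 80 × 0.3 = 24
  Final exam 80 × 0.32 = 25.6
Sum = 74.6
74.6 is ≥ 65.5 and < 88 → Merit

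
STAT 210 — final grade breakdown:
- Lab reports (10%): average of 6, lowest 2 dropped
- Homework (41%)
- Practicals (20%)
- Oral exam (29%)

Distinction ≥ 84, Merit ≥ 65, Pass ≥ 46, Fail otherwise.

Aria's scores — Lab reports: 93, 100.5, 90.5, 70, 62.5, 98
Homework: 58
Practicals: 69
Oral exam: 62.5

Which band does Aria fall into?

Merit

Lab reports: drop 62.5, 70 → average of remaining 4 = 382/4 = 95.5
Weighted total:
  Lab reports 95.5 × 0.1 = 9.55
  Homework 58 × 0.41 = 23.78
  Practicals 69 × 0.2 = 13.8
  Oral exam 62.5 × 0.29 = 18.125
Sum = 65.255
65.255 is ≥ 65 and < 84 → Merit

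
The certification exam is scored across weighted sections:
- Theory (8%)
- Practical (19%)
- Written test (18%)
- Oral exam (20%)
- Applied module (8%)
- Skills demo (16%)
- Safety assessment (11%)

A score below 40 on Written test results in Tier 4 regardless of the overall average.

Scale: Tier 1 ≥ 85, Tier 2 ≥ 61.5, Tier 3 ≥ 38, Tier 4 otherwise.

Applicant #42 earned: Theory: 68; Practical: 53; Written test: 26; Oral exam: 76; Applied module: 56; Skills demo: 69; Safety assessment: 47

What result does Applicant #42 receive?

Written test score 26 < 40: minimum not met.
Weighted total:
  Theory 68 × 0.08 = 5.44
  Practical 53 × 0.19 = 10.07
  Written test 26 × 0.18 = 4.68
  Oral exam 76 × 0.2 = 15.2
  Applied module 56 × 0.08 = 4.48
  Skills demo 69 × 0.16 = 11.04
  Safety assessment 47 × 0.11 = 5.17
Sum = 56.08
Because the Written test minimum was not met, the result is Tier 4.

Tier 4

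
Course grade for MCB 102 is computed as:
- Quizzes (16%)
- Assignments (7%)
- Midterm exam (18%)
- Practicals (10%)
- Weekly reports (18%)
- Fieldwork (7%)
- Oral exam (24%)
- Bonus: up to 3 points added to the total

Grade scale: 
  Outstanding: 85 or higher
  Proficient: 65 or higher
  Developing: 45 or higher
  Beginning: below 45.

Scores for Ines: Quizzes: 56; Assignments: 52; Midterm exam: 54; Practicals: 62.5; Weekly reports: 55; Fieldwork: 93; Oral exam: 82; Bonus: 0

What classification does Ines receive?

Developing

Weighted total:
  Quizzes 56 × 0.16 = 8.96
  Assignments 52 × 0.07 = 3.64
  Midterm exam 54 × 0.18 = 9.72
  Practicals 62.5 × 0.1 = 6.25
  Weekly reports 55 × 0.18 = 9.9
  Fieldwork 93 × 0.07 = 6.51
  Oral exam 82 × 0.24 = 19.68
Sum = 64.66
Bonus: 64.66 + 0 = 64.66
64.66 is ≥ 45 and < 65 → Developing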